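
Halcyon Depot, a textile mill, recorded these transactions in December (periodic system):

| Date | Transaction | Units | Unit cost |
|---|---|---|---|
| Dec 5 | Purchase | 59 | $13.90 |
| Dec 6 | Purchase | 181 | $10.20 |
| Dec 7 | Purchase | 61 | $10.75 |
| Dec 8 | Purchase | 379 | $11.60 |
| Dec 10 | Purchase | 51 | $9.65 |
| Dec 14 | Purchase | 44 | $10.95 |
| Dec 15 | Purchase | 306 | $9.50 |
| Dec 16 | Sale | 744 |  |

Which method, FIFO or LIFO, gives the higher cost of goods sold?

FIFO COGS: 59 @ $13.90 + 181 @ $10.20 + 61 @ $10.75 + 379 @ $11.60 + 51 @ $9.65 + 13 @ $10.95 = $8,352.95
LIFO COGS: 306 @ $9.50 + 44 @ $10.95 + 51 @ $9.65 + 343 @ $11.60 = $7,859.75

FIFO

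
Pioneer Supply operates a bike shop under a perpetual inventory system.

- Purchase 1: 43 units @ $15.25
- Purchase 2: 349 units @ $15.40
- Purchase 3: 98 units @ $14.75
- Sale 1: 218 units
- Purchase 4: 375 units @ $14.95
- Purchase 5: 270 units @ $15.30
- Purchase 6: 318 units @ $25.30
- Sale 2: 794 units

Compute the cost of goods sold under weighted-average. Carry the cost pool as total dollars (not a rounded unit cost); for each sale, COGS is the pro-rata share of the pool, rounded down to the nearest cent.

After Purchase 1: 43 on hand, pool $655.75 (≈ $15.2500 each)
After Purchase 2: 392 on hand, pool $6,030.35 (≈ $15.3835 each)
After Purchase 3: 490 on hand, pool $7,475.85 (≈ $15.2568 each)
Sale 1, sell 218: 218/490 × $7,475.85 → $3,325.99
After Purchase 4: 647 on hand, pool $9,756.11 (≈ $15.0790 each)
After Purchase 5: 917 on hand, pool $13,887.11 (≈ $15.1441 each)
After Purchase 6: 1235 on hand, pool $21,932.51 (≈ $17.7591 each)
Sale 2, sell 794: 794/1235 × $21,932.51 → $14,100.73
Total COGS = $3,325.99 + $14,100.73 = $17,426.72
Ending inventory (cost pool remaining) = $7,831.78
Check: goods available $25,258.50 = COGS $17,426.72 + ending $7,831.78

COGS = $17,426.72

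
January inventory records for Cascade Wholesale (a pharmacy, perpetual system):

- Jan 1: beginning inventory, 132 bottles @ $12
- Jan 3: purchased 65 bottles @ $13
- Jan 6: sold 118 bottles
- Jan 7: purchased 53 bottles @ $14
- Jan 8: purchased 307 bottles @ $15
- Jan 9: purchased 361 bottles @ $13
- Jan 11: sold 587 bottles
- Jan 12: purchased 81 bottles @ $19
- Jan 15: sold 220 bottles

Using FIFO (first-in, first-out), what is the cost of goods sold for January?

COGS = $12,602

Jan 6, 118 sold [FIFO — oldest first]: 118 @ $12 = $1,416
Jan 11, 587 sold [FIFO — oldest first]: 14 @ $12 + 65 @ $13 + 53 @ $14 + 307 @ $15 + 148 @ $13 = $8,284
Jan 15, 220 sold [FIFO — oldest first]: 213 @ $13 + 7 @ $19 = $2,902
Total COGS = $1,416 + $8,284 + $2,902 = $12,602
Ending inventory: 74 @ $19 = $1,406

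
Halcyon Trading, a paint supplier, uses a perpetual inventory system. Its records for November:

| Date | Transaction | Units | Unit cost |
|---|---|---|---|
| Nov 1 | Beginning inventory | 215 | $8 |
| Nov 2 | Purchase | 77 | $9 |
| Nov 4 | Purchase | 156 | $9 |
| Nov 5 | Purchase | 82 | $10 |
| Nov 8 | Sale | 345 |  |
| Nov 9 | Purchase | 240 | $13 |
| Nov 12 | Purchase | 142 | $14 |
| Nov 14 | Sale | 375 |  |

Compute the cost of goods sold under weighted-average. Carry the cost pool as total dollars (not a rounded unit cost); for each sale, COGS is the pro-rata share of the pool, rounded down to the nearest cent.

After Nov 1: 215 on hand, pool $1,720.00 (≈ $8.0000 each)
After Nov 2: 292 on hand, pool $2,413.00 (≈ $8.2637 each)
After Nov 4: 448 on hand, pool $3,817.00 (≈ $8.5201 each)
After Nov 5: 530 on hand, pool $4,637.00 (≈ $8.7491 each)
Nov 8, sell 345: 345/530 × $4,637.00 → $3,018.42
After Nov 9: 425 on hand, pool $4,738.58 (≈ $11.1496 each)
After Nov 12: 567 on hand, pool $6,726.58 (≈ $11.8635 each)
Nov 14, sell 375: 375/567 × $6,726.58 → $4,448.79
Total COGS = $3,018.42 + $4,448.79 = $7,467.21
Ending inventory (cost pool remaining) = $2,277.79

COGS = $7,467.21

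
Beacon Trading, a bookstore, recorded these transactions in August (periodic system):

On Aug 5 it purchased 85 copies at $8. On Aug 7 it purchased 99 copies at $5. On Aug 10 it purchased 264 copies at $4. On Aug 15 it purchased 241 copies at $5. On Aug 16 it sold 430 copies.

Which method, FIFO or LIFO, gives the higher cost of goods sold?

FIFO

FIFO COGS: 85 @ $8 + 99 @ $5 + 246 @ $4 = $2,159
LIFO COGS: 241 @ $5 + 189 @ $4 = $1,961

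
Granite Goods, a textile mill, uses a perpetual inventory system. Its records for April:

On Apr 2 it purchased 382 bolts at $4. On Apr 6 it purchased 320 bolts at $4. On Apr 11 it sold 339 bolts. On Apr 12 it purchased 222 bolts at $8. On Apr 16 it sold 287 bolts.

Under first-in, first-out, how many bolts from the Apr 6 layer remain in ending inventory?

Apr 11, 339 sold [FIFO — oldest first]: 339 @ $4 = $1,356
Apr 16, 287 sold [FIFO — oldest first]: 43 @ $4 + 244 @ $4 = $1,148
Total COGS = $1,356 + $1,148 = $2,504
Ending inventory: 76 @ $4 + 222 @ $8 = $2,080

76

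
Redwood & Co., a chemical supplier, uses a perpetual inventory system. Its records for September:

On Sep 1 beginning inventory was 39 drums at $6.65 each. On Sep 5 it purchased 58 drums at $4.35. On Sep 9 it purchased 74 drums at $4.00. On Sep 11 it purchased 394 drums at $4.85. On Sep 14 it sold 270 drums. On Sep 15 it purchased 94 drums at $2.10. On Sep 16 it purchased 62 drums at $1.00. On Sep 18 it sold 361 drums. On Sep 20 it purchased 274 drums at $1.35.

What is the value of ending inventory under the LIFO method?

Sep 14, 270 sold [LIFO — newest first]: 270 @ $4.85 = $1,309.50
Sep 18, 361 sold [LIFO — newest first]: 62 @ $1.00 + 94 @ $2.10 + 124 @ $4.85 + 74 @ $4.00 + 7 @ $4.35 = $1,187.25
Total COGS = $1,309.50 + $1,187.25 = $2,496.75
Ending inventory: 39 @ $6.65 + 51 @ $4.35 + 274 @ $1.35 = $851.10

Ending inventory = $851.10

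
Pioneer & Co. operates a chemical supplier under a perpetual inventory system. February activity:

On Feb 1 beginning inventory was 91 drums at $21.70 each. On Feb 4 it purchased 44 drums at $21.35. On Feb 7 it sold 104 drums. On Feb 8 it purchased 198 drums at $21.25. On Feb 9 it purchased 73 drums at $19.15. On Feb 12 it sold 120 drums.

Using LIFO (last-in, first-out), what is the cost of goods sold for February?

Feb 7, 104 sold [LIFO — newest first]: 44 @ $21.35 + 60 @ $21.70 = $2,241.40
Feb 12, 120 sold [LIFO — newest first]: 73 @ $19.15 + 47 @ $21.25 = $2,396.70
Total COGS = $2,241.40 + $2,396.70 = $4,638.10
Ending inventory: 31 @ $21.70 + 151 @ $21.25 = $3,881.45

COGS = $4,638.10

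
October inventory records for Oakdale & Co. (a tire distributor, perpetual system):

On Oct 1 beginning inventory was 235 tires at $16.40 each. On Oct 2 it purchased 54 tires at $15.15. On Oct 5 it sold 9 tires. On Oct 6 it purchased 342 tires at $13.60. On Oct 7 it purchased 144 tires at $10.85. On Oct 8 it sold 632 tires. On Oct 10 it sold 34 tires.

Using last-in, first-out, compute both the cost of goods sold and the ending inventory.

COGS = $9,245.70; ending inventory = $1,640.00

Oct 5, 9 sold [LIFO — newest first]: 9 @ $15.15 = $136.35
Oct 8, 632 sold [LIFO — newest first]: 144 @ $10.85 + 342 @ $13.60 + 45 @ $15.15 + 101 @ $16.40 = $8,551.75
Oct 10, 34 sold [LIFO — newest first]: 34 @ $16.40 = $557.60
Total COGS = $136.35 + $8,551.75 + $557.60 = $9,245.70
Ending inventory: 100 @ $16.40 = $1,640.00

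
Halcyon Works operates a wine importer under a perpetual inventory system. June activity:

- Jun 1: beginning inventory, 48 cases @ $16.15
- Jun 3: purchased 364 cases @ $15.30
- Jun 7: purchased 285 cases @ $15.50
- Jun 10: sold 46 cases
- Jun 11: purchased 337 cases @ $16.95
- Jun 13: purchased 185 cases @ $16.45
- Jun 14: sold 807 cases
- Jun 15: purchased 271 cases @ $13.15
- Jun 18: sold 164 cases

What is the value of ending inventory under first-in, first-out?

Jun 10, 46 sold [FIFO — oldest first]: 46 @ $16.15 = $742.90
Jun 14, 807 sold [FIFO — oldest first]: 2 @ $16.15 + 364 @ $15.30 + 285 @ $15.50 + 156 @ $16.95 = $12,663.20
Jun 18, 164 sold [FIFO — oldest first]: 164 @ $16.95 = $2,779.80
Total COGS = $742.90 + $12,663.20 + $2,779.80 = $16,185.90
Ending inventory: 17 @ $16.95 + 185 @ $16.45 + 271 @ $13.15 = $6,895.05

Ending inventory = $6,895.05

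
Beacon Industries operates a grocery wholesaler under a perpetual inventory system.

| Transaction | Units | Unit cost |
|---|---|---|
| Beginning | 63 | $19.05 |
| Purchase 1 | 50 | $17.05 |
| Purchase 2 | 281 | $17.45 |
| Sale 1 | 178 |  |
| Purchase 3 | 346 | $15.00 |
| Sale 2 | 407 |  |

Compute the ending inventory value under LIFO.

Sale 1 (178) [LIFO — newest first]: 178 @ $17.45 = $3,106.10
Sale 2 (407) [LIFO — newest first]: 346 @ $15.00 + 61 @ $17.45 = $6,254.45
Total COGS = $3,106.10 + $6,254.45 = $9,360.55
Ending inventory: 63 @ $19.05 + 50 @ $17.05 + 42 @ $17.45 = $2,785.55

Ending inventory = $2,785.55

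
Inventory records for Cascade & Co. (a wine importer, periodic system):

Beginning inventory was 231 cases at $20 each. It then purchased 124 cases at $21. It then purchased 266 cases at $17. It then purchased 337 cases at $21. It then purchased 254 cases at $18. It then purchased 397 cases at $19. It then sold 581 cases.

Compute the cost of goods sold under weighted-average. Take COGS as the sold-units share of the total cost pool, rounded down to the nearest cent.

Sale 1, sell 581: 581/1609 × $30,938.00 → $11,171.52
Ending inventory (cost pool remaining) = $19,766.48

COGS = $11,171.52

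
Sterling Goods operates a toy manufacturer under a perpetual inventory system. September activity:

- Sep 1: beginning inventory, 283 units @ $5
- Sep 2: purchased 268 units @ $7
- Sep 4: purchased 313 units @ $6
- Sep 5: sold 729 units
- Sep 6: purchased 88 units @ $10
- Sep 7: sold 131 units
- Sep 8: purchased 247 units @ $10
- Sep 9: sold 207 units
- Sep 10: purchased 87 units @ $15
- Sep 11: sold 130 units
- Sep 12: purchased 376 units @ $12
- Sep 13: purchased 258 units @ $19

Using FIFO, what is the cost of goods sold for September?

COGS = $8,499

Sep 5, 729 sold [FIFO — oldest first]: 283 @ $5 + 268 @ $7 + 178 @ $6 = $4,359
Sep 7, 131 sold [FIFO — oldest first]: 131 @ $6 = $786
Sep 9, 207 sold [FIFO — oldest first]: 4 @ $6 + 88 @ $10 + 115 @ $10 = $2,054
Sep 11, 130 sold [FIFO — oldest first]: 130 @ $10 = $1,300
Total COGS = $4,359 + $786 + $2,054 + $1,300 = $8,499
Ending inventory: 2 @ $10 + 87 @ $15 + 376 @ $12 + 258 @ $19 = $10,739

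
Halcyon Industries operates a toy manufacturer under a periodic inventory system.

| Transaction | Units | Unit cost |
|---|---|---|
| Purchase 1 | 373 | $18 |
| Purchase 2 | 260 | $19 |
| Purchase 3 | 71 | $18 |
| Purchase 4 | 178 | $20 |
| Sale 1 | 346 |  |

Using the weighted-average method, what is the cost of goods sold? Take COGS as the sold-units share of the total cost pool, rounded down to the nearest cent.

COGS = $6,469.65

Sale 1, sell 346: 346/882 × $16,492.00 → $6,469.65
Ending inventory (cost pool remaining) = $10,022.35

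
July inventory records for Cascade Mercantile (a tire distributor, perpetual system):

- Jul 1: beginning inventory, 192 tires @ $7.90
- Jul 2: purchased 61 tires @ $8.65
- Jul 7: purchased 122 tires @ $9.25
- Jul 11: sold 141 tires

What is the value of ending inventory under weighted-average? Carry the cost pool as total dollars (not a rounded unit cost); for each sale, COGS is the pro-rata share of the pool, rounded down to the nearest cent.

After Jul 1: 192 on hand, pool $1,516.80 (≈ $7.9000 each)
After Jul 2: 253 on hand, pool $2,044.45 (≈ $8.0808 each)
After Jul 7: 375 on hand, pool $3,172.95 (≈ $8.4612 each)
Jul 11, sell 141: 141/375 × $3,172.95 → $1,193.02
Ending inventory (cost pool remaining) = $1,979.93

Ending inventory = $1,979.93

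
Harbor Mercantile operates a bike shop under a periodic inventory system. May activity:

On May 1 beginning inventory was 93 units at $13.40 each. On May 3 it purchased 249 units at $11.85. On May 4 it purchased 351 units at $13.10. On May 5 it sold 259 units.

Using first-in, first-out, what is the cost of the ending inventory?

Ending inventory = $5,581.65

May 5, 259 sold [FIFO — oldest first]: 93 @ $13.40 + 166 @ $11.85 = $3,213.30
Ending inventory: 83 @ $11.85 + 351 @ $13.10 = $5,581.65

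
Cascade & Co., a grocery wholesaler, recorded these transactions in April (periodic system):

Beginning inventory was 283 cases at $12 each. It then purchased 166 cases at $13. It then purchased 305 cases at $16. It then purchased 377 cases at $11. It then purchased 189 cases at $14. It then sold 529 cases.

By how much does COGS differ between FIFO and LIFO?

$448

FIFO COGS: 283 @ $12 + 166 @ $13 + 80 @ $16 = $6,834
LIFO COGS: 189 @ $14 + 340 @ $11 = $6,386
Difference = |$6,834 − $6,386| = $448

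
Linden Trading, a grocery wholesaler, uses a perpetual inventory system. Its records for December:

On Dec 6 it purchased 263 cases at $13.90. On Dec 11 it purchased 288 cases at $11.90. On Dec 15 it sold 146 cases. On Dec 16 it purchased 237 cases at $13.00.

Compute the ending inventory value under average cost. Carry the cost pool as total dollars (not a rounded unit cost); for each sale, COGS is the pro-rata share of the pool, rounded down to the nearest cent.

Ending inventory = $8,287.13

After Dec 6: 263 on hand, pool $3,655.70 (≈ $13.9000 each)
After Dec 11: 551 on hand, pool $7,082.90 (≈ $12.8546 each)
Dec 15, sell 146: 146/551 × $7,082.90 → $1,876.77
After Dec 16: 642 on hand, pool $8,287.13 (≈ $12.9083 each)
Ending inventory (cost pool remaining) = $8,287.13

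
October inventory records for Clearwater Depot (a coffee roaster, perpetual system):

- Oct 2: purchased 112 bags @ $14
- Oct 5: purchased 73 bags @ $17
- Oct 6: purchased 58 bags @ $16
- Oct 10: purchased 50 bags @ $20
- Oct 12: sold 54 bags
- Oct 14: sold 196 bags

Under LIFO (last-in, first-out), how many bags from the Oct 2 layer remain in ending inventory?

Oct 12, 54 sold [LIFO — newest first]: 50 @ $20 + 4 @ $16 = $1,064
Oct 14, 196 sold [LIFO — newest first]: 54 @ $16 + 73 @ $17 + 69 @ $14 = $3,071
Total COGS = $1,064 + $3,071 = $4,135
Ending inventory: 43 @ $14 = $602

43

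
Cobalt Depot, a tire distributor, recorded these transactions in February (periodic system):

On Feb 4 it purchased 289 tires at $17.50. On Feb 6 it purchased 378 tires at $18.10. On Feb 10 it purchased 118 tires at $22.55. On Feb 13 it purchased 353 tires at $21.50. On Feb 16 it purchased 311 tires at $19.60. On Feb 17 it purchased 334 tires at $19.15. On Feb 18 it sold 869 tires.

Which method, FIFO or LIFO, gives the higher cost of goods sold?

FIFO COGS: 289 @ $17.50 + 378 @ $18.10 + 118 @ $22.55 + 84 @ $21.50 = $16,366.20
LIFO COGS: 334 @ $19.15 + 311 @ $19.60 + 224 @ $21.50 = $17,307.70

LIFO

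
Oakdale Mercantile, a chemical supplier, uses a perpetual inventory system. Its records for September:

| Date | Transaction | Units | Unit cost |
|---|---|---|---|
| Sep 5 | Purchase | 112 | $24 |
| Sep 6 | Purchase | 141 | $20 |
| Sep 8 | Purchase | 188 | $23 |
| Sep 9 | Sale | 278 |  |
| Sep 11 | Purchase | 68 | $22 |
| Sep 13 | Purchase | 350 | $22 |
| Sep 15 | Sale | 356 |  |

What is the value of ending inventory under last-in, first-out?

Ending inventory = $5,072

Sep 9, 278 sold [LIFO — newest first]: 188 @ $23 + 90 @ $20 = $6,124
Sep 15, 356 sold [LIFO — newest first]: 350 @ $22 + 6 @ $22 = $7,832
Total COGS = $6,124 + $7,832 = $13,956
Ending inventory: 112 @ $24 + 51 @ $20 + 62 @ $22 = $5,072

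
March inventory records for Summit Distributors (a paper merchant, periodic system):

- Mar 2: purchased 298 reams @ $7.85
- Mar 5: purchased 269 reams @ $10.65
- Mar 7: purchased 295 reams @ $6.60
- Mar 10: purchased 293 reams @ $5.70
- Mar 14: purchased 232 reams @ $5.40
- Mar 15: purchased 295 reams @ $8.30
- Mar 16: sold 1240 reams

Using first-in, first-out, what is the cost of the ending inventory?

Mar 16, 1240 sold [FIFO — oldest first]: 298 @ $7.85 + 269 @ $10.65 + 295 @ $6.60 + 293 @ $5.70 + 85 @ $5.40 = $9,280.25
Ending inventory: 147 @ $5.40 + 295 @ $8.30 = $3,242.30

Ending inventory = $3,242.30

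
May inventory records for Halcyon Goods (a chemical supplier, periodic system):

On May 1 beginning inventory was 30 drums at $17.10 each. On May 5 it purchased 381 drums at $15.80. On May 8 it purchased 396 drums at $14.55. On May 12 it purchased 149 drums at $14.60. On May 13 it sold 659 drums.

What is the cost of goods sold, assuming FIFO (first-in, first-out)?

COGS = $10,141.20

May 13, 659 sold [FIFO — oldest first]: 30 @ $17.10 + 381 @ $15.80 + 248 @ $14.55 = $10,141.20
Ending inventory: 148 @ $14.55 + 149 @ $14.60 = $4,328.80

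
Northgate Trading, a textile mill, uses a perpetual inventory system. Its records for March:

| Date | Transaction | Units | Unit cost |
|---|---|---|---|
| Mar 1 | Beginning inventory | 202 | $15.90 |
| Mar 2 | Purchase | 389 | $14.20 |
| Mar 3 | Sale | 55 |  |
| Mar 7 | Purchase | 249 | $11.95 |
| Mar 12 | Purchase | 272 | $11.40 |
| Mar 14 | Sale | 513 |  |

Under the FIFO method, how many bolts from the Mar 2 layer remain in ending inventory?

23

Mar 3, 55 sold [FIFO — oldest first]: 55 @ $15.90 = $874.50
Mar 14, 513 sold [FIFO — oldest first]: 147 @ $15.90 + 366 @ $14.20 = $7,534.50
Total COGS = $874.50 + $7,534.50 = $8,409.00
Ending inventory: 23 @ $14.20 + 249 @ $11.95 + 272 @ $11.40 = $6,402.95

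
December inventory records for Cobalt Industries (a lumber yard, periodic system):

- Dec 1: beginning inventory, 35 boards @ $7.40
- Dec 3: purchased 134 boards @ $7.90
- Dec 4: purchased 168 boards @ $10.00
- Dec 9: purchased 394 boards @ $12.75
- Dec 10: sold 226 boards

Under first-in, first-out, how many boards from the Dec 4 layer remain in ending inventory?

Dec 10, 226 sold [FIFO — oldest first]: 35 @ $7.40 + 134 @ $7.90 + 57 @ $10.00 = $1,887.60
Ending inventory: 111 @ $10.00 + 394 @ $12.75 = $6,133.50
Check: goods available $8,021.10 = COGS $1,887.60 + ending $6,133.50

111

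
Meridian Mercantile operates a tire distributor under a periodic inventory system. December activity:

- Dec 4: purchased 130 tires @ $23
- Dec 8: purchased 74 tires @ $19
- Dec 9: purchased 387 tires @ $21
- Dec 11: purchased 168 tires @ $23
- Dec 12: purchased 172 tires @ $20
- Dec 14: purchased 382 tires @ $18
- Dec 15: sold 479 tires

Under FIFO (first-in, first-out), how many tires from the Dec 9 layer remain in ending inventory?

112

Dec 15, 479 sold [FIFO — oldest first]: 130 @ $23 + 74 @ $19 + 275 @ $21 = $10,171
Ending inventory: 112 @ $21 + 168 @ $23 + 172 @ $20 + 382 @ $18 = $16,532
Check: goods available $26,703 = COGS $10,171 + ending $16,532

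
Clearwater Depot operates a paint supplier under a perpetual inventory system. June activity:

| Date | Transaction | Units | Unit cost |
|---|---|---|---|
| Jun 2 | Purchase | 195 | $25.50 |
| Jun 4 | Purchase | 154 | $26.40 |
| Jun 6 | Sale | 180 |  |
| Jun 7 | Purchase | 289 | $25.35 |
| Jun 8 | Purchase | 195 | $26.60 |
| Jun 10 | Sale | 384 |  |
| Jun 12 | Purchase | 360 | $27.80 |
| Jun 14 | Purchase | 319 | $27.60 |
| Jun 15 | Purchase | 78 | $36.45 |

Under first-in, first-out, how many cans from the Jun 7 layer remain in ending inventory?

74

Jun 6, 180 sold [FIFO — oldest first]: 180 @ $25.50 = $4,590.00
Jun 10, 384 sold [FIFO — oldest first]: 15 @ $25.50 + 154 @ $26.40 + 215 @ $25.35 = $9,898.35
Total COGS = $4,590.00 + $9,898.35 = $14,488.35
Ending inventory: 74 @ $25.35 + 195 @ $26.60 + 360 @ $27.80 + 319 @ $27.60 + 78 @ $36.45 = $28,718.40
Check: goods available $43,206.75 = COGS $14,488.35 + ending $28,718.40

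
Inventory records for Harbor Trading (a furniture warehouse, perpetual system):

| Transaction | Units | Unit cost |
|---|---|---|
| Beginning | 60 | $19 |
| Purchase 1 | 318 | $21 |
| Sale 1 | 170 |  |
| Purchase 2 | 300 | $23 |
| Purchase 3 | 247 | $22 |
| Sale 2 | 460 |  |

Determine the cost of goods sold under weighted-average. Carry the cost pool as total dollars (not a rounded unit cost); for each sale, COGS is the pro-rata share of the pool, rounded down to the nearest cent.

After Beginning: 60 on hand, pool $1,140.00 (≈ $19.0000 each)
After Purchase 1: 378 on hand, pool $7,818.00 (≈ $20.6825 each)
Sale 1, sell 170: 170/378 × $7,818.00 → $3,516.03
After Purchase 2: 508 on hand, pool $11,201.97 (≈ $22.0511 each)
After Purchase 3: 755 on hand, pool $16,635.97 (≈ $22.0344 each)
Sale 2, sell 460: 460/755 × $16,635.97 → $10,135.82
Total COGS = $3,516.03 + $10,135.82 = $13,651.85
Ending inventory (cost pool remaining) = $6,500.15

COGS = $13,651.85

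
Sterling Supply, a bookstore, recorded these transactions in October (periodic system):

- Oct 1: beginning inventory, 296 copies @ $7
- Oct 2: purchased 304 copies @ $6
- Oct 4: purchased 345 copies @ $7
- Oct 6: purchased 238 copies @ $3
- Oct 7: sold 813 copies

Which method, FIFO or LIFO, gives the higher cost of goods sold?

FIFO COGS: 296 @ $7 + 304 @ $6 + 213 @ $7 = $5,387
LIFO COGS: 238 @ $3 + 345 @ $7 + 230 @ $6 = $4,509

FIFO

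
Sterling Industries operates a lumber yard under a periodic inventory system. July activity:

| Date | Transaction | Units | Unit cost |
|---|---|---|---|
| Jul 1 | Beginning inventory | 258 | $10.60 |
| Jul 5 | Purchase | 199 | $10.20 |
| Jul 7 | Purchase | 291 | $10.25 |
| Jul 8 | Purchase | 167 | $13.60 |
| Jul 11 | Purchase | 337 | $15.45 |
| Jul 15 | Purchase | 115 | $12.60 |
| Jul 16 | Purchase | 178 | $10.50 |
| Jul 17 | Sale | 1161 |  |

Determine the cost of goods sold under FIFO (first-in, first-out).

Jul 17, 1161 sold [FIFO — oldest first]: 258 @ $10.60 + 199 @ $10.20 + 291 @ $10.25 + 167 @ $13.60 + 246 @ $15.45 = $13,819.25
Ending inventory: 91 @ $15.45 + 115 @ $12.60 + 178 @ $10.50 = $4,723.95
Check: goods available $18,543.20 = COGS $13,819.25 + ending $4,723.95

COGS = $13,819.25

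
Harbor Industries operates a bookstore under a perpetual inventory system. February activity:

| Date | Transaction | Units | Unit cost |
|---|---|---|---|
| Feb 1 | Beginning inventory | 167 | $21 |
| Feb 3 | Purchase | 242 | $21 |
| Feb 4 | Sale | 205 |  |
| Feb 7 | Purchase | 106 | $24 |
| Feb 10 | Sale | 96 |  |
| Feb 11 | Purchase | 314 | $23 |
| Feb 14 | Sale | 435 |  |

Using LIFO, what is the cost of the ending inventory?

Feb 4, 205 sold [LIFO — newest first]: 205 @ $21 = $4,305
Feb 10, 96 sold [LIFO — newest first]: 96 @ $24 = $2,304
Feb 14, 435 sold [LIFO — newest first]: 314 @ $23 + 10 @ $24 + 37 @ $21 + 74 @ $21 = $9,793
Total COGS = $4,305 + $2,304 + $9,793 = $16,402
Ending inventory: 93 @ $21 = $1,953

Ending inventory = $1,953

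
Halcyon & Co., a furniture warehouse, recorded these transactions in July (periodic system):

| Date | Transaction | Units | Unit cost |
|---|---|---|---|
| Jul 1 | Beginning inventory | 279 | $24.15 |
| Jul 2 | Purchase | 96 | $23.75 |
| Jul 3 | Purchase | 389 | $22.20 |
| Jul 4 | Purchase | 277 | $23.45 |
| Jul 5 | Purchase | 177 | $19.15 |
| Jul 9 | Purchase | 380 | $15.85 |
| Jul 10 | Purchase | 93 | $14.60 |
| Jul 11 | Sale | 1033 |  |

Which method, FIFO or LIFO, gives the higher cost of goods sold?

FIFO COGS: 279 @ $24.15 + 96 @ $23.75 + 389 @ $22.20 + 269 @ $23.45 = $23,961.70
LIFO COGS: 93 @ $14.60 + 380 @ $15.85 + 177 @ $19.15 + 277 @ $23.45 + 106 @ $22.20 = $19,619.20

FIFO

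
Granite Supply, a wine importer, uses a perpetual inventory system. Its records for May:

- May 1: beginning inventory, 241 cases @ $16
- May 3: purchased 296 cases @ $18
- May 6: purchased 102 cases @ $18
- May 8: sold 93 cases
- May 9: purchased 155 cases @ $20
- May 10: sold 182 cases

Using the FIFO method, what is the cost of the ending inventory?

Ending inventory = $9,652

May 8, 93 sold [FIFO — oldest first]: 93 @ $16 = $1,488
May 10, 182 sold [FIFO — oldest first]: 148 @ $16 + 34 @ $18 = $2,980
Total COGS = $1,488 + $2,980 = $4,468
Ending inventory: 262 @ $18 + 102 @ $18 + 155 @ $20 = $9,652
Check: goods available $14,120 = COGS $4,468 + ending $9,652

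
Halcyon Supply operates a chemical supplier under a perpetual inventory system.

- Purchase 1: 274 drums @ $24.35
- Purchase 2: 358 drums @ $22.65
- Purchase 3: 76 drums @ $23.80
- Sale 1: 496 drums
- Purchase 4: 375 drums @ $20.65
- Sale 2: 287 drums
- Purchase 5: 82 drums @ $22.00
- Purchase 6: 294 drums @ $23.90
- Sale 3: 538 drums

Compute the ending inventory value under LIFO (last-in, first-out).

Ending inventory = $3,360.30

Sale 1 (496) [LIFO — newest first]: 76 @ $23.80 + 358 @ $22.65 + 62 @ $24.35 = $11,427.20
Sale 2 (287) [LIFO — newest first]: 287 @ $20.65 = $5,926.55
Sale 3 (538) [LIFO — newest first]: 294 @ $23.90 + 82 @ $22.00 + 88 @ $20.65 + 74 @ $24.35 = $12,449.70
Total COGS = $11,427.20 + $5,926.55 + $12,449.70 = $29,803.45
Ending inventory: 138 @ $24.35 = $3,360.30
Check: goods available $33,163.75 = COGS $29,803.45 + ending $3,360.30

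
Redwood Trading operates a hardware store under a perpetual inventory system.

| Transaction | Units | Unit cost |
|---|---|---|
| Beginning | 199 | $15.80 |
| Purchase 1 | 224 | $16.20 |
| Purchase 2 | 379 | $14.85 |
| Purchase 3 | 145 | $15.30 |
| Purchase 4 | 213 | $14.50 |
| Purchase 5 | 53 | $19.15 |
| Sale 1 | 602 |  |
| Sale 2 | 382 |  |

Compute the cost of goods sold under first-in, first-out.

Sale 1 (602) [FIFO — oldest first]: 199 @ $15.80 + 224 @ $16.20 + 179 @ $14.85 = $9,431.15
Sale 2 (382) [FIFO — oldest first]: 200 @ $14.85 + 145 @ $15.30 + 37 @ $14.50 = $5,725.00
Total COGS = $9,431.15 + $5,725.00 = $15,156.15
Ending inventory: 176 @ $14.50 + 53 @ $19.15 = $3,566.95

COGS = $15,156.15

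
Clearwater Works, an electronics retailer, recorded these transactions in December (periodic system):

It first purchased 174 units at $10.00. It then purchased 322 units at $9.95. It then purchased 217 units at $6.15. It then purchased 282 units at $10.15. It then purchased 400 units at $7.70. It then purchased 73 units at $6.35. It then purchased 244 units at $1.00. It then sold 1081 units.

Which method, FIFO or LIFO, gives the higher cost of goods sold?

FIFO

FIFO COGS: 174 @ $10.00 + 322 @ $9.95 + 217 @ $6.15 + 282 @ $10.15 + 86 @ $7.70 = $9,802.95
LIFO COGS: 244 @ $1.00 + 73 @ $6.35 + 400 @ $7.70 + 282 @ $10.15 + 82 @ $6.15 = $7,154.15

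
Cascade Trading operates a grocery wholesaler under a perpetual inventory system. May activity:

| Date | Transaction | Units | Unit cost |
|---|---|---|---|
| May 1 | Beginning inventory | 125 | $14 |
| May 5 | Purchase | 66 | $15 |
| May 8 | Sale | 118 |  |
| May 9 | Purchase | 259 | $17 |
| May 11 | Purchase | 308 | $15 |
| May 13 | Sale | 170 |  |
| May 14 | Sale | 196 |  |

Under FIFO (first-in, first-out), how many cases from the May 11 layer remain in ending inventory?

May 8, 118 sold [FIFO — oldest first]: 118 @ $14 = $1,652
May 13, 170 sold [FIFO — oldest first]: 7 @ $14 + 66 @ $15 + 97 @ $17 = $2,737
May 14, 196 sold [FIFO — oldest first]: 162 @ $17 + 34 @ $15 = $3,264
Total COGS = $1,652 + $2,737 + $3,264 = $7,653
Ending inventory: 274 @ $15 = $4,110

274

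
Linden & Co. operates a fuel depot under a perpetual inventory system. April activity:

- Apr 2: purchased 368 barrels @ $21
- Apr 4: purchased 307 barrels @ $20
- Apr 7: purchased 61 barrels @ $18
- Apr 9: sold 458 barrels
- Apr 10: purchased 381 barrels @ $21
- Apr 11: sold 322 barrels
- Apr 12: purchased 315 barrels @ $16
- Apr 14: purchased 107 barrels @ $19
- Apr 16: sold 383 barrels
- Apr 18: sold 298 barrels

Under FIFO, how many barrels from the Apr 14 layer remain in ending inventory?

Apr 9, 458 sold [FIFO — oldest first]: 368 @ $21 + 90 @ $20 = $9,528
Apr 11, 322 sold [FIFO — oldest first]: 217 @ $20 + 61 @ $18 + 44 @ $21 = $6,362
Apr 16, 383 sold [FIFO — oldest first]: 337 @ $21 + 46 @ $16 = $7,813
Apr 18, 298 sold [FIFO — oldest first]: 269 @ $16 + 29 @ $19 = $4,855
Total COGS = $9,528 + $6,362 + $7,813 + $4,855 = $28,558
Ending inventory: 78 @ $19 = $1,482

78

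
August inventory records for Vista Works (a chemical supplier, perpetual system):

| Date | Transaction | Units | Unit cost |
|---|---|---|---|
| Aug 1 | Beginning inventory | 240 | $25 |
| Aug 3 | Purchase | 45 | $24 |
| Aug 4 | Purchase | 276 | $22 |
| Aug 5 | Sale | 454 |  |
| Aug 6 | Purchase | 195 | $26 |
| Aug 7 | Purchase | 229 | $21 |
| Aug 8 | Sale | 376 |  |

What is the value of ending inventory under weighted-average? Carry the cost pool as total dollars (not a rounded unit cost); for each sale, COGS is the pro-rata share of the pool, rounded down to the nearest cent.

Ending inventory = $3,615.94

After Aug 1: 240 on hand, pool $6,000.00 (≈ $25.0000 each)
After Aug 3: 285 on hand, pool $7,080.00 (≈ $24.8421 each)
After Aug 4: 561 on hand, pool $13,152.00 (≈ $23.4439 each)
Aug 5, sell 454: 454/561 × $13,152.00 → $10,643.50
After Aug 6: 302 on hand, pool $7,578.50 (≈ $25.0944 each)
After Aug 7: 531 on hand, pool $12,387.50 (≈ $23.3286 each)
Aug 8, sell 376: 376/531 × $12,387.50 → $8,771.56
Total COGS = $10,643.50 + $8,771.56 = $19,415.06
Ending inventory (cost pool remaining) = $3,615.94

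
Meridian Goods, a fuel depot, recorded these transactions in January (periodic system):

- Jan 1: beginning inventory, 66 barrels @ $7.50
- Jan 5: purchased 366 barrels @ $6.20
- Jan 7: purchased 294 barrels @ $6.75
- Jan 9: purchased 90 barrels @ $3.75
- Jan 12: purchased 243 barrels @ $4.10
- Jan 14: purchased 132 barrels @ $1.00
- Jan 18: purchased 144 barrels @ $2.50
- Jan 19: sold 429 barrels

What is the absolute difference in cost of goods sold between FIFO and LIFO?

$1,626.30

FIFO COGS: 66 @ $7.50 + 363 @ $6.20 = $2,745.60
LIFO COGS: 144 @ $2.50 + 132 @ $1.00 + 153 @ $4.10 = $1,119.30
Difference = |$2,745.60 − $1,119.30| = $1,626.30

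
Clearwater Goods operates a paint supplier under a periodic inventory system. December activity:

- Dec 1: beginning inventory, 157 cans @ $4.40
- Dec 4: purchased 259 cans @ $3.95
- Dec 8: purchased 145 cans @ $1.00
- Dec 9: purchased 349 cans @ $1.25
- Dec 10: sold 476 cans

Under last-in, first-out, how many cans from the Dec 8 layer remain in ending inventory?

18

Dec 10, 476 sold [LIFO — newest first]: 349 @ $1.25 + 127 @ $1.00 = $563.25
Ending inventory: 157 @ $4.40 + 259 @ $3.95 + 18 @ $1.00 = $1,731.85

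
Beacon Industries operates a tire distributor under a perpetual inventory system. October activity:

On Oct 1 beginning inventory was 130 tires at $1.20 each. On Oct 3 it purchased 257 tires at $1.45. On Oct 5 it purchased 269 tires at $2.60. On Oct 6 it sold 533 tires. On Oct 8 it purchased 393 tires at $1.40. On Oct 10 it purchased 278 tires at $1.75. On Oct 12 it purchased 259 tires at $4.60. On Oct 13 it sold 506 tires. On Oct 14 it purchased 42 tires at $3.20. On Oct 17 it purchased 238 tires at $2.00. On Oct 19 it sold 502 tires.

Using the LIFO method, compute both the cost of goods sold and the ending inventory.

Oct 6, 533 sold [LIFO — newest first]: 269 @ $2.60 + 257 @ $1.45 + 7 @ $1.20 = $1,080.45
Oct 13, 506 sold [LIFO — newest first]: 259 @ $4.60 + 247 @ $1.75 = $1,623.65
Oct 19, 502 sold [LIFO — newest first]: 238 @ $2.00 + 42 @ $3.20 + 31 @ $1.75 + 191 @ $1.40 = $932.05
Total COGS = $1,080.45 + $1,623.65 + $932.05 = $3,636.15
Ending inventory: 123 @ $1.20 + 202 @ $1.40 = $430.40

COGS = $3,636.15; ending inventory = $430.40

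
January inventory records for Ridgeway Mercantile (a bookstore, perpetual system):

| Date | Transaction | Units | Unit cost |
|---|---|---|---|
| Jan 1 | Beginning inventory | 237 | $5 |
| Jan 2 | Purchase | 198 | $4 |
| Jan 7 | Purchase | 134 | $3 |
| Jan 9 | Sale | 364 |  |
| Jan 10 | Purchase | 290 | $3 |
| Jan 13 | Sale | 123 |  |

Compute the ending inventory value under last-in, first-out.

Ending inventory = $1,526

Jan 9, 364 sold [LIFO — newest first]: 134 @ $3 + 198 @ $4 + 32 @ $5 = $1,354
Jan 13, 123 sold [LIFO — newest first]: 123 @ $3 = $369
Total COGS = $1,354 + $369 = $1,723
Ending inventory: 205 @ $5 + 167 @ $3 = $1,526
Check: goods available $3,249 = COGS $1,723 + ending $1,526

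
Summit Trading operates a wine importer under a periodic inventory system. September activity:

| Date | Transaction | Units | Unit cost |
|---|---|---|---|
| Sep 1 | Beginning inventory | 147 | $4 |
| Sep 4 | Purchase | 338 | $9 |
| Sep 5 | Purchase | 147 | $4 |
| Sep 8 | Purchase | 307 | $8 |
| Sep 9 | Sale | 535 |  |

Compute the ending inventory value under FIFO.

Ending inventory = $2,844

Sep 9, 535 sold [FIFO — oldest first]: 147 @ $4 + 338 @ $9 + 50 @ $4 = $3,830
Ending inventory: 97 @ $4 + 307 @ $8 = $2,844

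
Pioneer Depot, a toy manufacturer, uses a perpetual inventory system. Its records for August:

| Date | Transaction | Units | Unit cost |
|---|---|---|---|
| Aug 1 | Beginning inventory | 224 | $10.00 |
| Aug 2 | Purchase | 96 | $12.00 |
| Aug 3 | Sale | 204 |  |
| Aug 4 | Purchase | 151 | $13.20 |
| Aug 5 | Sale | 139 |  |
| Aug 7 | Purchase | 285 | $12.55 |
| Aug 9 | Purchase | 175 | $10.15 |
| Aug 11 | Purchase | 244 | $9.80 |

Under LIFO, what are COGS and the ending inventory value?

COGS = $4,066.80; ending inventory = $9,062.60

Aug 3, 204 sold [LIFO — newest first]: 96 @ $12.00 + 108 @ $10.00 = $2,232.00
Aug 5, 139 sold [LIFO — newest first]: 139 @ $13.20 = $1,834.80
Total COGS = $2,232.00 + $1,834.80 = $4,066.80
Ending inventory: 116 @ $10.00 + 12 @ $13.20 + 285 @ $12.55 + 175 @ $10.15 + 244 @ $9.80 = $9,062.60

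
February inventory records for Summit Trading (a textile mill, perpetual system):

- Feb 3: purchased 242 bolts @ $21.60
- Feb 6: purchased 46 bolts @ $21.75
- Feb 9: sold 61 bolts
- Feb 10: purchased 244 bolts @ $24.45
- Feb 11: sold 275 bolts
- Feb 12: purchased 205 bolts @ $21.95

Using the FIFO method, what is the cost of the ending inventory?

Feb 9, 61 sold [FIFO — oldest first]: 61 @ $21.60 = $1,317.60
Feb 11, 275 sold [FIFO — oldest first]: 181 @ $21.60 + 46 @ $21.75 + 48 @ $24.45 = $6,083.70
Total COGS = $1,317.60 + $6,083.70 = $7,401.30
Ending inventory: 196 @ $24.45 + 205 @ $21.95 = $9,291.95

Ending inventory = $9,291.95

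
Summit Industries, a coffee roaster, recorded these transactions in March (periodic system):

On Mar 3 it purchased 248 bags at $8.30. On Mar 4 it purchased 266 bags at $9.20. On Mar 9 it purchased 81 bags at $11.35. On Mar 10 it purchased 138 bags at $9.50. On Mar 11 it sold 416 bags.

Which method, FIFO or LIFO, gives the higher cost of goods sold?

FIFO COGS: 248 @ $8.30 + 168 @ $9.20 = $3,604.00
LIFO COGS: 138 @ $9.50 + 81 @ $11.35 + 197 @ $9.20 = $4,042.75

LIFO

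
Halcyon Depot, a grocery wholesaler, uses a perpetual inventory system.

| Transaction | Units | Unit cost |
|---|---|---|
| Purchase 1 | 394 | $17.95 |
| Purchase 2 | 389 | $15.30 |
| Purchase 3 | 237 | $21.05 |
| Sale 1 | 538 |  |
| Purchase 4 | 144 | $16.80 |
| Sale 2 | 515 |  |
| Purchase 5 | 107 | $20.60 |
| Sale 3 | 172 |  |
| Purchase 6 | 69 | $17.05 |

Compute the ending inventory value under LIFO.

Sale 1 (538) [LIFO — newest first]: 237 @ $21.05 + 301 @ $15.30 = $9,594.15
Sale 2 (515) [LIFO — newest first]: 144 @ $16.80 + 88 @ $15.30 + 283 @ $17.95 = $8,845.45
Sale 3 (172) [LIFO — newest first]: 107 @ $20.60 + 65 @ $17.95 = $3,370.95
Total COGS = $9,594.15 + $8,845.45 + $3,370.95 = $21,810.55
Ending inventory: 46 @ $17.95 + 69 @ $17.05 = $2,002.15

Ending inventory = $2,002.15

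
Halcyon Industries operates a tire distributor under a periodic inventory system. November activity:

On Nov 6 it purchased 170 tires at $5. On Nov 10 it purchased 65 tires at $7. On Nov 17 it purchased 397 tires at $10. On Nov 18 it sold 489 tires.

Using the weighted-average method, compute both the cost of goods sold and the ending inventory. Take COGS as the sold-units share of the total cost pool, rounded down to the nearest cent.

COGS = $4,081.44; ending inventory = $1,193.56

Nov 18, sell 489: 489/632 × $5,275.00 → $4,081.44
Ending inventory (cost pool remaining) = $1,193.56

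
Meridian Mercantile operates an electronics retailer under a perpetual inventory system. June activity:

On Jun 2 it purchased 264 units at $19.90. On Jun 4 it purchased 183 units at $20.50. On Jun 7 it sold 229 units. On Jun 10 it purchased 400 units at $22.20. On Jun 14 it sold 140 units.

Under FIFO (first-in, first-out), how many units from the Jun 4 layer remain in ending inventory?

Jun 7, 229 sold [FIFO — oldest first]: 229 @ $19.90 = $4,557.10
Jun 14, 140 sold [FIFO — oldest first]: 35 @ $19.90 + 105 @ $20.50 = $2,849.00
Total COGS = $4,557.10 + $2,849.00 = $7,406.10
Ending inventory: 78 @ $20.50 + 400 @ $22.20 = $10,479.00

78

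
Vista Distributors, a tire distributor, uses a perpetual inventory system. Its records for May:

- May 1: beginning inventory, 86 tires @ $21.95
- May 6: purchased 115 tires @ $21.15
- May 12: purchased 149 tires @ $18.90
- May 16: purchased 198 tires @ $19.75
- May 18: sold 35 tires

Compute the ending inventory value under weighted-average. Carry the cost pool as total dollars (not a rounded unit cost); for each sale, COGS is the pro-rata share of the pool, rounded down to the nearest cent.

After May 1: 86 on hand, pool $1,887.70 (≈ $21.9500 each)
After May 6: 201 on hand, pool $4,319.95 (≈ $21.4923 each)
After May 12: 350 on hand, pool $7,136.05 (≈ $20.3887 each)
After May 16: 548 on hand, pool $11,046.55 (≈ $20.1579 each)
May 18, sell 35: 35/548 × $11,046.55 → $705.52
Ending inventory (cost pool remaining) = $10,341.03
Check: goods available $11,046.55 = COGS $705.52 + ending $10,341.03

Ending inventory = $10,341.03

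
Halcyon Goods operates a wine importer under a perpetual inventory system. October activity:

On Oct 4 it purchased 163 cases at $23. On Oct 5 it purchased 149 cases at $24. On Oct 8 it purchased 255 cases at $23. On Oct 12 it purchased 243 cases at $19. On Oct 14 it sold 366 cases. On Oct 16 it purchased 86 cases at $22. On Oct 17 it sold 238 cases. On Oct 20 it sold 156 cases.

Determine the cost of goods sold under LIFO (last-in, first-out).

Oct 14, 366 sold [LIFO — newest first]: 243 @ $19 + 123 @ $23 = $7,446
Oct 17, 238 sold [LIFO — newest first]: 86 @ $22 + 132 @ $23 + 20 @ $24 = $5,408
Oct 20, 156 sold [LIFO — newest first]: 129 @ $24 + 27 @ $23 = $3,717
Total COGS = $7,446 + $5,408 + $3,717 = $16,571
Ending inventory: 136 @ $23 = $3,128
Check: goods available $19,699 = COGS $16,571 + ending $3,128

COGS = $16,571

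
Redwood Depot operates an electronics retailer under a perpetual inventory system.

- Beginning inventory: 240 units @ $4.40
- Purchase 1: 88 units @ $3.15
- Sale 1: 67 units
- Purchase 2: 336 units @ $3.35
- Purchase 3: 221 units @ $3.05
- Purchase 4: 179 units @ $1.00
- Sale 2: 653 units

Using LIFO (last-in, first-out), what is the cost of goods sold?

Sale 1 (67) [LIFO — newest first]: 67 @ $3.15 = $211.05
Sale 2 (653) [LIFO — newest first]: 179 @ $1.00 + 221 @ $3.05 + 253 @ $3.35 = $1,700.60
Total COGS = $211.05 + $1,700.60 = $1,911.65
Ending inventory: 240 @ $4.40 + 21 @ $3.15 + 83 @ $3.35 = $1,400.20
Check: goods available $3,311.85 = COGS $1,911.65 + ending $1,400.20

COGS = $1,911.65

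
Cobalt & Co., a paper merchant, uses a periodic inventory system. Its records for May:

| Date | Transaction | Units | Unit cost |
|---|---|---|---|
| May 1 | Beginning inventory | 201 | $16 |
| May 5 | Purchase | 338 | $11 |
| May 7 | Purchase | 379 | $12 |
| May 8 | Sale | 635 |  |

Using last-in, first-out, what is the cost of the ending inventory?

May 8, 635 sold [LIFO — newest first]: 379 @ $12 + 256 @ $11 = $7,364
Ending inventory: 201 @ $16 + 82 @ $11 = $4,118
Check: goods available $11,482 = COGS $7,364 + ending $4,118

Ending inventory = $4,118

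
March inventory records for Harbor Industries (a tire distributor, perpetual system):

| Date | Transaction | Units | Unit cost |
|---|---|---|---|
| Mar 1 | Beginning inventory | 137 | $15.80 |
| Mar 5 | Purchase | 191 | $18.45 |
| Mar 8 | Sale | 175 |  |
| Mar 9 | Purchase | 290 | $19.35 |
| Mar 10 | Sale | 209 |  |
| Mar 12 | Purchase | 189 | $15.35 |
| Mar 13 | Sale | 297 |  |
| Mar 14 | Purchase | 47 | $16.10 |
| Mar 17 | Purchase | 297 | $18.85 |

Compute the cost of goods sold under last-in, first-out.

COGS = $12,210.40

Mar 8, 175 sold [LIFO — newest first]: 175 @ $18.45 = $3,228.75
Mar 10, 209 sold [LIFO — newest first]: 209 @ $19.35 = $4,044.15
Mar 13, 297 sold [LIFO — newest first]: 189 @ $15.35 + 81 @ $19.35 + 16 @ $18.45 + 11 @ $15.80 = $4,937.50
Total COGS = $3,228.75 + $4,044.15 + $4,937.50 = $12,210.40
Ending inventory: 126 @ $15.80 + 47 @ $16.10 + 297 @ $18.85 = $8,345.95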